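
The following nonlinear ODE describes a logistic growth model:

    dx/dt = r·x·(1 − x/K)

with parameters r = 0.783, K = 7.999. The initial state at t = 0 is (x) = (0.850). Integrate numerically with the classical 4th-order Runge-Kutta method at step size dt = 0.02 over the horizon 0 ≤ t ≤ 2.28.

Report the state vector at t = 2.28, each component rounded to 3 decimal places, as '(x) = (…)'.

t=0.000: state=(0.850)
step 1 (dt=0.02): k1=(0.595), k2=(0.598), k3=(0.599), k4=(0.602); state += dt/6·(k1+2k2+2k3+k4)
t=0.020: state=(0.862)
t=0.040: state=(0.874)
t=0.060: state=(0.886)
continuing one RK4 step at a time; state shown every 5 steps (Δt=0.1):
t=0.100: state=(0.911)
t=0.200: state=(0.977)
t=0.300: state=(1.046)
t=0.400: state=(1.119)
t=0.500: state=(1.196)
t=0.600: state=(1.278)
t=0.700: state=(1.365)
t=0.800: state=(1.456)
t=0.900: state=(1.551)
t=1.000: state=(1.651)
t=1.100: state=(1.756)
t=1.200: state=(1.866)
t=1.300: state=(1.980)
t=1.400: state=(2.099)
t=1.500: state=(2.223)
t=1.600: state=(2.351)
t=1.700: state=(2.483)
t=1.800: state=(2.619)
t=1.900: state=(2.758)
t=2.000: state=(2.902)
t=2.100: state=(3.048)
t=2.200: state=(3.197)
t=2.280: state=(3.318)

(x) = (3.318)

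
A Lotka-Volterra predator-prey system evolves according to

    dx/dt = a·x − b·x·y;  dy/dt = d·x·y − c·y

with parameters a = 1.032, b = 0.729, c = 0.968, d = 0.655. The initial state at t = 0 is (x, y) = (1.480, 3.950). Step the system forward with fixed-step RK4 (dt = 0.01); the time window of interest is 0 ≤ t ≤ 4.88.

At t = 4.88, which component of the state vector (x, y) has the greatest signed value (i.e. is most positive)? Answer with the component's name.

largest component: x

t=0.000: state=(1.480, 3.950)
step 1 (dt=0.01): k1=(-2.734, 0.006), k2=(-2.709, -0.030), k3=(-2.709, -0.030), k4=(-2.684, -0.065); state += dt/6·(k1+2k2+2k3+k4)
t=0.010: state=(1.453, 3.950)
t=0.020: state=(1.426, 3.949)
t=0.030: state=(1.400, 3.947)
continuing one RK4 step at a time; state shown every 20 steps (Δt=0.2):
t=0.200: state=(1.029, 3.828)
t=0.400: state=(0.738, 3.537)
t=0.600: state=(0.556, 3.169)
t=0.800: state=(0.443, 2.786)
t=1.000: state=(0.373, 2.421)
t=1.200: state=(0.330, 2.088)
t=1.400: state=(0.306, 1.794)
t=1.600: state=(0.295, 1.537)
t=1.800: state=(0.295, 1.316)
t=2.000: state=(0.303, 1.128)
t=2.200: state=(0.320, 0.968)
t=2.400: state=(0.345, 0.833)
t=2.600: state=(0.379, 0.720)
t=2.800: state=(0.422, 0.625)
t=3.000: state=(0.477, 0.546)
t=3.200: state=(0.544, 0.481)
t=3.400: state=(0.626, 0.428)
t=3.600: state=(0.725, 0.385)
t=3.800: state=(0.845, 0.352)
t=4.000: state=(0.988, 0.327)
t=4.200: state=(1.160, 0.310)
t=4.400: state=(1.364, 0.301)
t=4.600: state=(1.605, 0.301)
t=4.800: state=(1.887, 0.312)
t=4.880: state=(2.012, 0.319)
compare at T: x=2.012, y=0.319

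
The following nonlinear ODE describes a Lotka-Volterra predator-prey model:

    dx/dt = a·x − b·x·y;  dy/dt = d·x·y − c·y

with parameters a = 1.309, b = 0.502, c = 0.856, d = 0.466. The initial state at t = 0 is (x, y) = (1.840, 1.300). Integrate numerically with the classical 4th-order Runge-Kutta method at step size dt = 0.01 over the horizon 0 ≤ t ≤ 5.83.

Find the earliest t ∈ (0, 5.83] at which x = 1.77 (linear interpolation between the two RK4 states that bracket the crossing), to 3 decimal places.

t=0.000: state=(1.840, 1.300)
step 1 (dt=0.01): k1=(1.208, 0.002), k2=(1.212, 0.006), k3=(1.212, 0.006), k4=(1.216, 0.009); state += dt/6·(k1+2k2+2k3+k4)
t=0.010: state=(1.852, 1.300)
t=0.020: state=(1.864, 1.300)
t=0.030: state=(1.877, 1.300)
continuing one RK4 step at a time; state shown every 20 steps (Δt=0.2):
t=0.200: state=(2.097, 1.316)
t=0.400: state=(2.382, 1.366)
t=0.600: state=(2.687, 1.457)
t=0.800: state=(2.996, 1.601)
t=1.000: state=(3.282, 1.808)
t=1.200: state=(3.509, 2.092)
t=1.400: state=(3.630, 2.461)
t=1.600: state=(3.604, 2.908)
t=1.800: state=(3.412, 3.403)
t=2.000: state=(3.074, 3.883)
t=2.200: state=(2.649, 4.274)
t=2.400: state=(2.211, 4.516)
t=2.600: state=(1.816, 4.589)
t=2.620: state=(1.780, 4.587)
next step: t=2.630: state=(1.763, 4.586) — x has crossed 1.77
linear interpolation between t=2.620 (1.78039) and t=2.630 (1.76279) → t≈2.626

t = 2.626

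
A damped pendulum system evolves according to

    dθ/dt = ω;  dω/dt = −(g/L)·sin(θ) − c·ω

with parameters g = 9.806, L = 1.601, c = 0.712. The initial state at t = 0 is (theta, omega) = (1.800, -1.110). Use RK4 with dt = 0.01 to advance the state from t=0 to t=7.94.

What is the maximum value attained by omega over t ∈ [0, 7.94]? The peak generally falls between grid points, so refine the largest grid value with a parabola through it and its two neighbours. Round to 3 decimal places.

t=0.000: state=(1.800, -1.110)
step 1 (dt=0.01): k1=(-1.110, -5.174), k2=(-1.136, -5.164), k3=(-1.136, -5.164), k4=(-1.162, -5.153); state += dt/6·(k1+2k2+2k3+k4)
t=0.010: state=(1.789, -1.162)
t=0.020: state=(1.777, -1.213)
t=0.030: state=(1.764, -1.264)
continuing one RK4 step at a time; state shown every 50 steps (Δt=0.5):
t=0.500: state=(0.673, -3.118)
t=1.000: state=(-0.731, -1.880)
t=1.500: state=(-0.977, 0.808)
t=2.000: state=(-0.176, 1.985)
t=2.500: state=(0.570, 0.706)
t=3.000: state=(0.477, -0.937)
t=3.500: state=(-0.108, -1.093)
t=4.000: state=(-0.397, 0.013)
t=4.500: state=(-0.158, 0.775)
t=5.000: state=(0.186, 0.443)
t=5.500: state=(0.218, -0.287)
t=6.000: state=(-0.005, -0.477)
t=6.500: state=(-0.155, -0.072)
t=7.000: state=(-0.085, 0.293)
t=7.500: state=(0.060, 0.218)
t=7.940: state=(0.098, -0.049)
largest grid value and its neighbours: omega(1.960)=1.98921, omega(1.970)=1.98995, omega(1.980)=1.98951
parabola through these three points peaks at t≈1.971 with omega≈1.98996

max omega = 1.990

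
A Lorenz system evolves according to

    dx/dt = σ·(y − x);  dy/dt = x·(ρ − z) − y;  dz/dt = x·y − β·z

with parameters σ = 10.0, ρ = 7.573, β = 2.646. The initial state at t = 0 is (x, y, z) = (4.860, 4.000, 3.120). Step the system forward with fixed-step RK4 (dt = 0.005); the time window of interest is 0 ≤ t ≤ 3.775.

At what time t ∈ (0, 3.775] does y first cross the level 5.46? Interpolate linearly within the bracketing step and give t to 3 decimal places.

t = 0.111

t=0.000: state=(4.860, 4.000, 3.120)
step 1 (dt=0.005): k1=(-8.600, 17.642, 11.184), k2=(-7.944, 17.366, 11.238), k3=(-7.967, 17.374, 11.241), k4=(-7.333, 17.106, 11.295); state += dt/6·(k1+2k2+2k3+k4)
t=0.005: state=(4.820, 4.087, 3.176)
t=0.010: state=(4.787, 4.171, 3.233)
t=0.015: state=(4.759, 4.253, 3.290)
t=0.110: state=(4.904, 5.450, 4.528)
next step: t=0.115: state=(4.932, 5.497, 4.602) — y has crossed 5.46
linear interpolation between t=0.110 (5.45043) and t=0.115 (5.49701) → t≈0.111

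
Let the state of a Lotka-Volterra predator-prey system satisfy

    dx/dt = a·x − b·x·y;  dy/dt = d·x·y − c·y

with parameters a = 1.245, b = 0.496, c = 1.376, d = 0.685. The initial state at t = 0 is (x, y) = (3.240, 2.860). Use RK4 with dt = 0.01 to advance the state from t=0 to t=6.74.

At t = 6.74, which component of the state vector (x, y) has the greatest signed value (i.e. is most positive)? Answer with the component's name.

largest component: y

t=0.000: state=(3.240, 2.860)
step 1 (dt=0.01): k1=(-0.562, 2.412), k2=(-0.581, 2.417), k3=(-0.581, 2.417), k4=(-0.600, 2.421); state += dt/6·(k1+2k2+2k3+k4)
t=0.010: state=(3.234, 2.884)
t=0.020: state=(3.228, 2.908)
t=0.030: state=(3.221, 2.933)
continuing one RK4 step at a time; state shown every 25 steps (Δt=0.25):
t=0.250: state=(2.987, 3.466)
t=0.500: state=(2.568, 3.960)
t=0.750: state=(2.108, 4.189)
t=1.000: state=(1.715, 4.114)
t=1.250: state=(1.430, 3.812)
t=1.500: state=(1.248, 3.394)
t=1.750: state=(1.150, 2.951)
t=2.000: state=(1.117, 2.538)
t=2.250: state=(1.139, 2.181)
t=2.500: state=(1.209, 1.889)
t=2.750: state=(1.325, 1.663)
t=3.000: state=(1.488, 1.499)
t=3.250: state=(1.698, 1.395)
t=3.500: state=(1.957, 1.351)
t=3.750: state=(2.257, 1.374)
t=4.000: state=(2.585, 1.474)
t=4.250: state=(2.907, 1.673)
t=4.500: state=(3.165, 1.998)
t=4.750: state=(3.281, 2.466)
t=5.000: state=(3.184, 3.051)
t=5.250: state=(2.868, 3.642)
t=5.500: state=(2.422, 4.065)
t=5.750: state=(1.975, 4.196)
t=6.000: state=(1.614, 4.038)
t=6.250: state=(1.363, 3.688)
t=6.500: state=(1.209, 3.255)
t=6.740: state=(1.135, 2.834)
compare at T: x=1.135, y=2.834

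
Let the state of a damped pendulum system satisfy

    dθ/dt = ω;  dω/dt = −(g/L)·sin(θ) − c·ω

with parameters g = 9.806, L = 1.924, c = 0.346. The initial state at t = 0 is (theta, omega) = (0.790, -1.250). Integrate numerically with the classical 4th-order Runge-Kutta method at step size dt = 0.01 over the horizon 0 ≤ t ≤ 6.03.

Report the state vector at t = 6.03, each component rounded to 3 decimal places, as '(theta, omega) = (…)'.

t=0.000: state=(0.790, -1.250)
step 1 (dt=0.01): k1=(-1.250, -3.188), k2=(-1.266, -3.160), k3=(-1.266, -3.160), k4=(-1.282, -3.131); state += dt/6·(k1+2k2+2k3+k4)
t=0.010: state=(0.777, -1.282)
t=0.020: state=(0.764, -1.313)
t=0.030: state=(0.751, -1.343)
continuing one RK4 step at a time; state shown every 20 steps (Δt=0.2):
t=0.200: state=(0.485, -1.755)
t=0.400: state=(0.110, -1.926)
t=0.600: state=(-0.260, -1.718)
t=0.800: state=(-0.556, -1.204)
t=1.000: state=(-0.731, -0.524)
t=1.200: state=(-0.764, 0.189)
t=1.400: state=(-0.660, 0.827)
t=1.600: state=(-0.445, 1.293)
t=1.800: state=(-0.160, 1.501)
t=2.000: state=(0.136, 1.409)
t=2.200: state=(0.386, 1.055)
t=2.400: state=(0.546, 0.534)
t=2.600: state=(0.596, -0.042)
t=2.800: state=(0.533, -0.573)
t=3.000: state=(0.375, -0.971)
t=3.200: state=(0.158, -1.167)
t=3.400: state=(-0.076, -1.127)
t=3.600: state=(-0.279, -0.873)
t=3.800: state=(-0.415, -0.473)
t=4.000: state=(-0.464, -0.015)
t=4.200: state=(-0.423, 0.415)
t=4.400: state=(-0.305, 0.742)
t=4.600: state=(-0.137, 0.910)
t=4.800: state=(0.046, 0.892)
t=5.000: state=(0.208, 0.704)
t=5.200: state=(0.320, 0.394)
t=5.400: state=(0.363, 0.033)
t=5.600: state=(0.334, -0.311)
t=5.800: state=(0.244, -0.574)
t=6.000: state=(0.113, -0.712)
t=6.030: state=(0.091, -0.720)

(theta, omega) = (0.091, -0.720)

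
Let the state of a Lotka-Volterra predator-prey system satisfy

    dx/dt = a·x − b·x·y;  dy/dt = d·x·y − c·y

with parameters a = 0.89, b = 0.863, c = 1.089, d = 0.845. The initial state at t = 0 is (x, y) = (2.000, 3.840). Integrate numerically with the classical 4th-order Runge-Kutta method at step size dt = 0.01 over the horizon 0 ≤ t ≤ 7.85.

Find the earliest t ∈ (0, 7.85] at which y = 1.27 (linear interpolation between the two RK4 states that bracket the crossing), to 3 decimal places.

t = 1.702

t=0.000: state=(2.000, 3.840)
step 1 (dt=0.01): k1=(-4.848, 2.308), k2=(-4.809, 2.236), k3=(-4.809, 2.236), k4=(-4.769, 2.164); state += dt/6·(k1+2k2+2k3+k4)
t=0.010: state=(1.952, 3.862)
t=0.020: state=(1.905, 3.883)
t=0.030: state=(1.858, 3.903)
continuing one RK4 step at a time; state shown every 50 steps (Δt=0.5):
t=0.500: state=(0.578, 3.600)
t=1.000: state=(0.245, 2.444)
t=1.500: state=(0.164, 1.540)
t=1.700: state=(0.154, 1.272)
next step: t=1.710: state=(0.154, 1.260) — y has crossed 1.27
linear interpolation between t=1.700 (1.27219) and t=1.710 (1.26005) → t≈1.702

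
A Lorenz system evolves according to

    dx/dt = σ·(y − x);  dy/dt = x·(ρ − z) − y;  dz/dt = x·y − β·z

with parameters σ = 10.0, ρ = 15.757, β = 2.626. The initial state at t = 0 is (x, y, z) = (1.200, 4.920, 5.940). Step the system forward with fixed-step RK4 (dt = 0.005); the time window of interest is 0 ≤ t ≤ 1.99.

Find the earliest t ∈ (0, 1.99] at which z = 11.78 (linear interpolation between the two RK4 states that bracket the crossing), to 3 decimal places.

t=0.000: state=(1.200, 4.920, 5.940)
step 1 (dt=0.005): k1=(37.200, 6.860, -9.694), k2=(36.442, 7.788, -9.151), k3=(36.484, 7.765, -9.161), k4=(35.764, 8.676, -8.623); state += dt/6·(k1+2k2+2k3+k4)
t=0.005: state=(1.382, 4.959, 5.894)
t=0.010: state=(1.558, 5.007, 5.854)
t=0.015: state=(1.727, 5.063, 5.818)
continuing one RK4 step at a time; state shown every 20 steps (Δt=0.1):
t=0.100: state=(4.214, 7.094, 6.070)
t=0.200: state=(7.433, 10.933, 9.417)
t=0.235: state=(8.645, 12.001, 11.694)
next step: t=0.240: state=(8.811, 12.110, 12.064) — z has crossed 11.78
linear interpolation between t=0.235 (11.69361) and t=0.240 (12.06379) → t≈0.236

t = 0.236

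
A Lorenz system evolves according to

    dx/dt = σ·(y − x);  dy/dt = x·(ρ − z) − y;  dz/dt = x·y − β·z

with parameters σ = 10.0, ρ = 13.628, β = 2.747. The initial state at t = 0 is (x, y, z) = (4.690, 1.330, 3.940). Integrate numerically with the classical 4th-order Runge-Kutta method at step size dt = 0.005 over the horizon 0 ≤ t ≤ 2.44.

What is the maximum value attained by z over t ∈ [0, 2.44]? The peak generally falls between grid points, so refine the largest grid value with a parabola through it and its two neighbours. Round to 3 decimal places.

max z = 18.799

t=0.000: state=(4.690, 1.330, 3.940)
step 1 (dt=0.005): k1=(-33.600, 44.107, -4.585), k2=(-31.657, 43.235, -4.158), k3=(-31.728, 43.280, -4.164), k4=(-29.850, 42.448, -3.759); state += dt/6·(k1+2k2+2k3+k4)
t=0.005: state=(4.531, 1.546, 3.919)
t=0.010: state=(4.391, 1.755, 3.902)
t=0.015: state=(4.267, 1.956, 3.889)
continuing one RK4 step at a time; state shown every 20 steps (Δt=0.1):
t=0.100: state=(3.914, 4.852, 4.100)
t=0.200: state=(5.759, 8.317, 5.913)
t=0.300: state=(8.547, 11.163, 10.855)
t=0.400: state=(9.890, 9.479, 17.195)
t=0.500: state=(7.764, 4.471, 18.535)
t=0.600: state=(4.569, 1.895, 15.650)
t=0.700: state=(2.691, 1.560, 12.383)
t=0.800: state=(2.109, 1.980, 9.758)
t=0.900: state=(2.307, 2.800, 7.864)
t=1.000: state=(3.083, 4.153, 6.788)
t=1.100: state=(4.481, 6.217, 6.878)
t=1.200: state=(6.493, 8.677, 8.873)
t=1.300: state=(8.420, 9.773, 13.031)
t=1.400: state=(8.629, 7.598, 16.685)
t=1.500: state=(6.742, 4.386, 16.679)
t=1.600: state=(4.604, 2.886, 14.372)
t=1.700: state=(3.436, 2.796, 11.863)
t=1.800: state=(3.228, 3.404, 9.888)
t=1.900: state=(3.726, 4.527, 8.703)
t=2.000: state=(4.804, 6.142, 8.606)
t=2.100: state=(6.308, 7.889, 10.006)
t=2.200: state=(7.672, 8.629, 12.820)
t=2.300: state=(7.901, 7.342, 15.359)
t=2.400: state=(6.735, 5.170, 15.678)
t=2.440: state=(6.096, 4.504, 15.217)
largest grid value and its neighbours: z(0.465)=18.79397, z(0.470)=18.79891, z(0.475)=18.78873
parabola through these three points peaks at t≈0.469 with z≈18.79914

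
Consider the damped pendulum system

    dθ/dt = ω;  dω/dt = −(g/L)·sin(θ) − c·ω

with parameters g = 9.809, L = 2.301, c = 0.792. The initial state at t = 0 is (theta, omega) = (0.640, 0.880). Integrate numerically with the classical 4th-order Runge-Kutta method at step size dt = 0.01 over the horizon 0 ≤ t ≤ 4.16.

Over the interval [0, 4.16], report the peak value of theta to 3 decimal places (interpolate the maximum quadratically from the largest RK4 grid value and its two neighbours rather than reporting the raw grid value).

max theta = 0.761

t=0.000: state=(0.640, 0.880)
step 1 (dt=0.01): k1=(0.880, -3.243), k2=(0.864, -3.245), k3=(0.864, -3.245), k4=(0.848, -3.247); state += dt/6·(k1+2k2+2k3+k4)
t=0.010: state=(0.649, 0.848)
t=0.020: state=(0.657, 0.815)
t=0.030: state=(0.665, 0.783)
continuing one RK4 step at a time; state shown every 20 steps (Δt=0.2):
t=0.200: state=(0.751, 0.239)
t=0.400: state=(0.740, -0.337)
t=0.600: state=(0.625, -0.788)
t=0.800: state=(0.436, -1.072)
t=1.000: state=(0.209, -1.164)
t=1.200: state=(-0.017, -1.065)
t=1.400: state=(-0.207, -0.816)
t=1.600: state=(-0.337, -0.479)
t=1.800: state=(-0.397, -0.121)
t=2.000: state=(-0.388, 0.202)
t=2.200: state=(-0.321, 0.449)
t=2.400: state=(-0.215, 0.593)
t=2.600: state=(-0.092, 0.626)
t=2.800: state=(0.028, 0.557)
t=3.000: state=(0.126, 0.412)
t=3.200: state=(0.190, 0.224)
t=3.400: state=(0.215, 0.030)
t=3.600: state=(0.204, -0.140)
t=3.800: state=(0.162, -0.264)
t=4.000: state=(0.102, -0.330)
t=4.160: state=(0.048, -0.338)
largest grid value and its neighbours: theta(0.270)=0.76060, theta(0.280)=0.76071, theta(0.290)=0.76054
parabola through these three points peaks at t≈0.279 with theta≈0.76071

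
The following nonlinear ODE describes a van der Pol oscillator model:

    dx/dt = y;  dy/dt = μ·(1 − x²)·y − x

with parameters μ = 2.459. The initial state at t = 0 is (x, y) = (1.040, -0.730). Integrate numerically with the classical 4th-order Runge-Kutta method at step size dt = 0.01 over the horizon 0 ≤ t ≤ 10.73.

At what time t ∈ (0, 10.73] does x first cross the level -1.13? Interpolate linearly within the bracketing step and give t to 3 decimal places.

t = 1.027

t=0.000: state=(1.040, -0.730)
step 1 (dt=0.01): k1=(-0.730, -0.894), k2=(-0.734, -0.903), k3=(-0.735, -0.903), k4=(-0.739, -0.912); state += dt/6·(k1+2k2+2k3+k4)
t=0.010: state=(1.033, -0.739)
t=0.020: state=(1.025, -0.748)
t=0.030: state=(1.018, -0.758)
continuing one RK4 step at a time; state shown every 50 steps (Δt=0.5):
t=0.500: state=(0.499, -1.644)
t=1.000: state=(-1.015, -4.343)
t=1.020: state=(-1.101, -4.296)
next step: t=1.030: state=(-1.144, -4.257) — x has crossed -1.13
linear interpolation between t=1.020 (-1.10123) and t=1.030 (-1.14400) → t≈1.027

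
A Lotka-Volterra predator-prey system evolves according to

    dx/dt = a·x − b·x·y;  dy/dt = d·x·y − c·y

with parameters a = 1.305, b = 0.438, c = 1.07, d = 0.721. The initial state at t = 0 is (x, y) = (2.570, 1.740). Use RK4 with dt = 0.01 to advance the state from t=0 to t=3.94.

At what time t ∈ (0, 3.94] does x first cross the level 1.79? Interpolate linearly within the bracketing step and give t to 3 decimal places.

t=0.000: state=(2.570, 1.740)
step 1 (dt=0.01): k1=(1.395, 1.362), k2=(1.391, 1.376), k3=(1.391, 1.377), k4=(1.387, 1.391); state += dt/6·(k1+2k2+2k3+k4)
t=0.010: state=(2.584, 1.754)
t=0.020: state=(2.598, 1.768)
t=0.030: state=(2.611, 1.782)
continuing one RK4 step at a time; state shown every 20 steps (Δt=0.2):
t=0.200: state=(2.826, 2.074)
t=0.400: state=(2.999, 2.552)
t=0.600: state=(3.031, 3.189)
t=0.800: state=(2.880, 3.952)
t=1.000: state=(2.555, 4.730)
t=1.200: state=(2.129, 5.356)
t=1.350: state=(1.802, 5.641)
next step: t=1.360: state=(1.782, 5.654) — x has crossed 1.79
linear interpolation between t=1.350 (1.80246) and t=1.360 (1.78151) → t≈1.356

t = 1.356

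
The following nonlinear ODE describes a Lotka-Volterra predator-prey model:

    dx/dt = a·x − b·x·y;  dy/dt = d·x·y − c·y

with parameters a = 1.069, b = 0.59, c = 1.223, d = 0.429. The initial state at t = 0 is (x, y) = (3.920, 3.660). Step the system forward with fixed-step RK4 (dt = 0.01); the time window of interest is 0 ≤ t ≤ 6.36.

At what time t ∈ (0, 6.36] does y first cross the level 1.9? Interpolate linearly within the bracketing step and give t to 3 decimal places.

t = 1.610

t=0.000: state=(3.920, 3.660)
step 1 (dt=0.01): k1=(-4.274, 1.679), k2=(-4.270, 1.649), k3=(-4.270, 1.649), k4=(-4.266, 1.619); state += dt/6·(k1+2k2+2k3+k4)
t=0.010: state=(3.877, 3.676)
t=0.020: state=(3.835, 3.692)
t=0.030: state=(3.792, 3.708)
continuing one RK4 step at a time; state shown every 25 steps (Δt=0.25):
t=0.250: state=(2.921, 3.884)
t=0.500: state=(2.165, 3.749)
t=0.750: state=(1.668, 3.385)
t=1.000: state=(1.367, 2.930)
t=1.250: state=(1.200, 2.474)
t=1.500: state=(1.122, 2.063)
t=1.610: state=(1.110, 1.900)
next step: t=1.620: state=(1.110, 1.886) — y has crossed 1.9
linear interpolation between t=1.610 (1.90035) and t=1.620 (1.88621) → t≈1.610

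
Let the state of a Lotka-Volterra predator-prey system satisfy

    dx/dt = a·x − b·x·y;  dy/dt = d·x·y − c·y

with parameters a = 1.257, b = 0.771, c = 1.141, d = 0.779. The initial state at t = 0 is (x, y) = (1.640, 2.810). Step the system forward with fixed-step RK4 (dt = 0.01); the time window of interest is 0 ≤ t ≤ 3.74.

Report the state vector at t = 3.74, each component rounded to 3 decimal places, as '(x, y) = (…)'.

(x, y) = (2.024, 0.929)

t=0.000: state=(1.640, 2.810)
step 1 (dt=0.01): k1=(-1.492, 0.384), k2=(-1.487, 0.368), k3=(-1.487, 0.368), k4=(-1.483, 0.352); state += dt/6·(k1+2k2+2k3+k4)
t=0.010: state=(1.625, 2.814)
t=0.020: state=(1.610, 2.817)
t=0.030: state=(1.596, 2.820)
continuing one RK4 step at a time; state shown every 20 steps (Δt=0.2):
t=0.200: state=(1.364, 2.825)
t=0.400: state=(1.141, 2.731)
t=0.600: state=(0.975, 2.561)
t=0.800: state=(0.858, 2.350)
t=1.000: state=(0.781, 2.125)
t=1.200: state=(0.737, 1.903)
t=1.400: state=(0.718, 1.696)
t=1.600: state=(0.721, 1.509)
t=1.800: state=(0.744, 1.346)
t=2.000: state=(0.786, 1.207)
t=2.200: state=(0.847, 1.091)
t=2.400: state=(0.928, 0.997)
t=2.600: state=(1.029, 0.924)
t=2.800: state=(1.152, 0.871)
t=3.000: state=(1.299, 0.839)
t=3.200: state=(1.469, 0.828)
t=3.400: state=(1.661, 0.841)
t=3.600: state=(1.871, 0.882)
t=3.740: state=(2.024, 0.929)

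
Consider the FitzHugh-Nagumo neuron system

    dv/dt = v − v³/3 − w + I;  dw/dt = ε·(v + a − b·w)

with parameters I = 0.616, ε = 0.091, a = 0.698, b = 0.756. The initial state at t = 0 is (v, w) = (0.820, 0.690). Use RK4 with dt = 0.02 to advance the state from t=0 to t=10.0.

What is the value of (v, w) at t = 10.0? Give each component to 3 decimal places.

t=0.000: state=(0.820, 0.690)
step 1 (dt=0.02): k1=(0.562, 0.091), k2=(0.563, 0.091), k3=(0.563, 0.091), k4=(0.564, 0.092); state += dt/6·(k1+2k2+2k3+k4)
t=0.020: state=(0.831, 0.692)
t=0.040: state=(0.843, 0.694)
t=0.060: state=(0.854, 0.696)
continuing one RK4 step at a time; state shown every 25 steps (Δt=0.5):
t=0.500: state=(1.100, 0.741)
t=1.000: state=(1.327, 0.802)
t=1.500: state=(1.459, 0.869)
t=2.000: state=(1.509, 0.937)
t=2.500: state=(1.511, 1.004)
t=3.000: state=(1.488, 1.069)
t=3.500: state=(1.451, 1.129)
t=4.000: state=(1.408, 1.186)
t=4.500: state=(1.359, 1.239)
t=5.000: state=(1.307, 1.288)
t=5.500: state=(1.250, 1.333)
t=6.000: state=(1.188, 1.374)
t=6.500: state=(1.120, 1.410)
t=7.000: state=(1.045, 1.442)
t=7.500: state=(0.958, 1.470)
t=8.000: state=(0.854, 1.492)
t=8.500: state=(0.724, 1.508)
t=9.000: state=(0.552, 1.517)
t=9.500: state=(0.305, 1.516)
t=10.000: state=(-0.080, 1.502)

(v, w) = (-0.080, 1.502)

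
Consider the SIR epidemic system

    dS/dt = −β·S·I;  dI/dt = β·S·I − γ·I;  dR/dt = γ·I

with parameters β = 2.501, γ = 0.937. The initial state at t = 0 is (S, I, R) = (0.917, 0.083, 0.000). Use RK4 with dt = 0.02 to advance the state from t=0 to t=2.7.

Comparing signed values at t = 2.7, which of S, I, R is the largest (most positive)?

largest component: R

t=0.000: state=(0.917, 0.083, 0.000)
step 1 (dt=0.02): k1=(-0.190, 0.113, 0.078), k2=(-0.193, 0.114, 0.079), k3=(-0.193, 0.114, 0.079), k4=(-0.195, 0.115, 0.080); state += dt/6·(k1+2k2+2k3+k4)
t=0.020: state=(0.913, 0.085, 0.002)
t=0.040: state=(0.909, 0.088, 0.003)
t=0.060: state=(0.905, 0.090, 0.005)
continuing one RK4 step at a time; state shown every 5 steps (Δt=0.1):
t=0.100: state=(0.897, 0.095, 0.008)
t=0.200: state=(0.874, 0.108, 0.018)
t=0.300: state=(0.850, 0.122, 0.029)
t=0.400: state=(0.823, 0.137, 0.041)
t=0.500: state=(0.794, 0.152, 0.054)
t=0.600: state=(0.762, 0.168, 0.069)
t=0.700: state=(0.729, 0.185, 0.086)
t=0.800: state=(0.695, 0.201, 0.104)
t=0.900: state=(0.660, 0.217, 0.123)
t=1.000: state=(0.624, 0.232, 0.144)
t=1.100: state=(0.587, 0.246, 0.167)
t=1.200: state=(0.552, 0.258, 0.190)
t=1.300: state=(0.516, 0.268, 0.215)
t=1.400: state=(0.482, 0.277, 0.241)
t=1.500: state=(0.450, 0.283, 0.267)
t=1.600: state=(0.419, 0.288, 0.294)
t=1.700: state=(0.389, 0.290, 0.321)
t=1.800: state=(0.362, 0.290, 0.348)
t=1.900: state=(0.337, 0.288, 0.375)
t=2.000: state=(0.314, 0.284, 0.402)
t=2.100: state=(0.292, 0.279, 0.428)
t=2.200: state=(0.273, 0.273, 0.454)
t=2.300: state=(0.255, 0.266, 0.479)
t=2.400: state=(0.239, 0.257, 0.504)
t=2.500: state=(0.224, 0.248, 0.528)
t=2.600: state=(0.211, 0.239, 0.550)
t=2.700: state=(0.199, 0.229, 0.572)
compare at T: S=0.199, I=0.229, R=0.572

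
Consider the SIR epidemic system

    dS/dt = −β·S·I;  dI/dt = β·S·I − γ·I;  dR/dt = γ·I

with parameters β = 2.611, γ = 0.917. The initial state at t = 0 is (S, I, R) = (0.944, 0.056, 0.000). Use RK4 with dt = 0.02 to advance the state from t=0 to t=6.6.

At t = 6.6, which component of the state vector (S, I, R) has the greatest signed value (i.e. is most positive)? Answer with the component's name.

t=0.000: state=(0.944, 0.056, 0.000)
step 1 (dt=0.02): k1=(-0.138, 0.087, 0.051), k2=(-0.140, 0.088, 0.052), k3=(-0.140, 0.088, 0.052), k4=(-0.142, 0.089, 0.053); state += dt/6·(k1+2k2+2k3+k4)
t=0.020: state=(0.941, 0.058, 0.001)
t=0.040: state=(0.938, 0.060, 0.002)
t=0.060: state=(0.935, 0.061, 0.003)
continuing one RK4 step at a time; state shown every 25 steps (Δt=0.5):
t=0.500: state=(0.847, 0.115, 0.038)
t=1.000: state=(0.691, 0.199, 0.109)
t=1.500: state=(0.505, 0.275, 0.219)
t=2.000: state=(0.345, 0.301, 0.354)
t=2.500: state=(0.235, 0.277, 0.488)
t=3.000: state=(0.169, 0.227, 0.604)
t=3.500: state=(0.130, 0.174, 0.696)
t=4.000: state=(0.107, 0.128, 0.765)
t=4.500: state=(0.093, 0.092, 0.815)
t=5.000: state=(0.084, 0.066, 0.851)
t=5.500: state=(0.078, 0.046, 0.876)
t=6.000: state=(0.074, 0.032, 0.894)
t=6.500: state=(0.072, 0.022, 0.906)
t=6.600: state=(0.071, 0.021, 0.908)
compare at T: S=0.071, I=0.021, R=0.908

largest component: R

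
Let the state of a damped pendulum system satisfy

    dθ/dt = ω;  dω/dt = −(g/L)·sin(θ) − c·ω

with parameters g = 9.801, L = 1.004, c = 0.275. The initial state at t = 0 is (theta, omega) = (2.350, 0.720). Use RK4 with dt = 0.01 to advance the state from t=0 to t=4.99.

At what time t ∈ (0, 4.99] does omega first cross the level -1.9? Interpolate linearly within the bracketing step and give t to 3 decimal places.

t = 0.377

t=0.000: state=(2.350, 0.720)
step 1 (dt=0.01): k1=(0.720, -7.143), k2=(0.684, -7.109), k3=(0.684, -7.110), k4=(0.649, -7.077); state += dt/6·(k1+2k2+2k3+k4)
t=0.010: state=(2.357, 0.649)
t=0.020: state=(2.363, 0.578)
t=0.030: state=(2.368, 0.509)
continuing one RK4 step at a time; state shown every 20 steps (Δt=0.2):
t=0.200: state=(2.357, -0.635)
t=0.370: state=(2.149, -1.845)
next step: t=0.380: state=(2.130, -1.922) — omega has crossed -1.9
linear interpolation between t=0.370 (-1.84524) and t=0.380 (-1.92232) → t≈0.377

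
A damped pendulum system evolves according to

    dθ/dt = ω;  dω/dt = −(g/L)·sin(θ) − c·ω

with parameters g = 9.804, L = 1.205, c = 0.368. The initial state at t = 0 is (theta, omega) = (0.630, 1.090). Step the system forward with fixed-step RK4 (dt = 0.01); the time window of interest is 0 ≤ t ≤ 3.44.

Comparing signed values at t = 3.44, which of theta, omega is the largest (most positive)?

largest component: theta

t=0.000: state=(0.630, 1.090)
step 1 (dt=0.01): k1=(1.090, -5.194), k2=(1.064, -5.221), k3=(1.064, -5.220), k4=(1.038, -5.245); state += dt/6·(k1+2k2+2k3+k4)
t=0.010: state=(0.641, 1.038)
t=0.020: state=(0.651, 0.985)
t=0.030: state=(0.660, 0.932)
continuing one RK4 step at a time; state shown every 20 steps (Δt=0.2):
t=0.200: state=(0.740, -0.002)
t=0.400: state=(0.634, -1.016)
t=0.600: state=(0.355, -1.700)
t=0.800: state=(-0.009, -1.848)
t=1.000: state=(-0.345, -1.427)
t=1.200: state=(-0.555, -0.624)
t=1.400: state=(-0.588, 0.289)
t=1.600: state=(-0.449, 1.061)
t=1.800: state=(-0.187, 1.483)
t=2.000: state=(0.112, 1.432)
t=2.200: state=(0.357, 0.952)
t=2.400: state=(0.477, 0.231)
t=2.600: state=(0.448, -0.502)
t=2.800: state=(0.289, -1.043)
t=3.000: state=(0.054, -1.239)
t=3.200: state=(-0.180, -1.045)
t=3.400: state=(-0.344, -0.551)
t=3.440: state=(-0.363, -0.431)
compare at T: theta=-0.363, omega=-0.431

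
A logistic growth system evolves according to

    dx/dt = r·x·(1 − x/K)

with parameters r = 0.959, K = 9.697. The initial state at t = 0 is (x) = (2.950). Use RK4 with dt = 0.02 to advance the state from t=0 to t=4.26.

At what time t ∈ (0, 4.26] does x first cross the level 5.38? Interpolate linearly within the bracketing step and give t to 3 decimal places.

t=0.000: state=(2.950)
step 1 (dt=0.02): k1=(1.968), k2=(1.976), k3=(1.976), k4=(1.983); state += dt/6·(k1+2k2+2k3+k4)
t=0.020: state=(2.990)
t=0.040: state=(3.029)
t=0.060: state=(3.069)
continuing one RK4 step at a time; state shown every 10 steps (Δt=0.2):
t=0.200: state=(3.358)
t=0.400: state=(3.790)
t=0.600: state=(4.241)
t=0.800: state=(4.703)
t=1.000: state=(5.167)
t=1.080: state=(5.352)
next step: t=1.100: state=(5.398) — x has crossed 5.38
linear interpolation between t=1.080 (5.35196) and t=1.100 (5.39791) → t≈1.092

t = 1.092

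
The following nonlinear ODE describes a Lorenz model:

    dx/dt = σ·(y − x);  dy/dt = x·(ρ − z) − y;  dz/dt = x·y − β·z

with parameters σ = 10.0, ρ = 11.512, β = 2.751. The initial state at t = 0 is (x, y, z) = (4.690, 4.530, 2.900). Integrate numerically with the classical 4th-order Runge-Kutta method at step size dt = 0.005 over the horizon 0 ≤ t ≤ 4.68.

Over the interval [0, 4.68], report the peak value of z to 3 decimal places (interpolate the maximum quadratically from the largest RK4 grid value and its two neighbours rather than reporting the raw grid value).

max z = 15.705

t=0.000: state=(4.690, 4.530, 2.900)
step 1 (dt=0.005): k1=(-1.600, 35.860, 13.268), k2=(-0.663, 35.581, 13.579), k3=(-0.694, 35.598, 13.584), k4=(0.215, 35.334, 13.899); state += dt/6·(k1+2k2+2k3+k4)
t=0.005: state=(4.687, 4.708, 2.968)
t=0.010: state=(4.692, 4.883, 3.039)
t=0.015: state=(4.706, 5.057, 3.113)
continuing one RK4 step at a time; state shown every 40 steps (Δt=0.2):
t=0.200: state=(7.967, 9.912, 9.378)
t=0.400: state=(7.243, 4.696, 15.599)
t=0.600: state=(2.986, 1.880, 10.983)
t=0.800: state=(2.398, 2.706, 7.158)
t=1.000: state=(3.907, 5.109, 6.006)
t=1.200: state=(6.808, 8.134, 9.393)
t=1.400: state=(7.018, 5.791, 13.774)
t=1.600: state=(4.236, 3.247, 11.437)
t=1.800: state=(3.558, 3.782, 8.499)
t=2.000: state=(4.800, 5.734, 7.957)
t=2.200: state=(6.576, 7.114, 10.641)
t=2.400: state=(6.140, 5.299, 12.522)
t=2.600: state=(4.544, 4.039, 10.790)
t=2.800: state=(4.370, 4.660, 9.056)
t=3.000: state=(5.403, 6.030, 9.300)
t=3.200: state=(6.229, 6.275, 11.174)
t=3.400: state=(5.572, 5.029, 11.613)
t=3.600: state=(4.753, 4.575, 10.338)
t=3.800: state=(4.913, 5.211, 9.526)
t=4.000: state=(5.641, 5.968, 10.130)
t=4.200: state=(5.860, 5.720, 11.169)
t=4.400: state=(5.308, 5.003, 11.004)
t=4.600: state=(4.965, 4.959, 10.178)
t=4.680: state=(5.013, 5.133, 9.972)
largest grid value and its neighbours: z(0.370)=15.69476, z(0.375)=15.70423, z(0.380)=15.70296
parabola through these three points peaks at t≈0.377 with z≈15.70501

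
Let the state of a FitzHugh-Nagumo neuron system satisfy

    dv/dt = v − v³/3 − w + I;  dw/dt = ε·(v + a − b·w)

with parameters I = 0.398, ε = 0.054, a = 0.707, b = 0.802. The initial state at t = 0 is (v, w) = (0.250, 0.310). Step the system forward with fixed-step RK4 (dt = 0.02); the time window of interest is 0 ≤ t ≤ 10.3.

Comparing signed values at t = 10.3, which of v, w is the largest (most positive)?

largest component: v

t=0.000: state=(0.250, 0.310)
step 1 (dt=0.02): k1=(0.333, 0.038), k2=(0.336, 0.038), k3=(0.336, 0.038), k4=(0.338, 0.039); state += dt/6·(k1+2k2+2k3+k4)
t=0.020: state=(0.257, 0.311)
t=0.040: state=(0.264, 0.312)
t=0.060: state=(0.270, 0.312)
continuing one RK4 step at a time; state shown every 25 steps (Δt=0.5):
t=0.500: state=(0.454, 0.331)
t=1.000: state=(0.740, 0.359)
t=1.500: state=(1.075, 0.394)
t=2.000: state=(1.367, 0.438)
t=2.500: state=(1.542, 0.486)
t=3.000: state=(1.614, 0.537)
t=3.500: state=(1.629, 0.588)
t=4.000: state=(1.619, 0.638)
t=4.500: state=(1.597, 0.686)
t=5.000: state=(1.571, 0.732)
t=5.500: state=(1.542, 0.777)
t=6.000: state=(1.512, 0.820)
t=6.500: state=(1.480, 0.861)
t=7.000: state=(1.448, 0.901)
t=7.500: state=(1.414, 0.939)
t=8.000: state=(1.379, 0.975)
t=8.500: state=(1.342, 1.009)
t=9.000: state=(1.304, 1.042)
t=9.500: state=(1.263, 1.073)
t=10.000: state=(1.220, 1.102)
t=10.300: state=(1.193, 1.118)
compare at T: v=1.193, w=1.118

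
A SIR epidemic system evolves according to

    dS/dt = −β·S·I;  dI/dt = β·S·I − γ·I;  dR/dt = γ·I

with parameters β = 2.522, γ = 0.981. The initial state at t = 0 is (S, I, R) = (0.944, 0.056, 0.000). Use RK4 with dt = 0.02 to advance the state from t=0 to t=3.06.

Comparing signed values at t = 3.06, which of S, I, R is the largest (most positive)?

t=0.000: state=(0.944, 0.056, 0.000)
step 1 (dt=0.02): k1=(-0.133, 0.078, 0.055), k2=(-0.135, 0.079, 0.056), k3=(-0.135, 0.079, 0.056), k4=(-0.137, 0.080, 0.056); state += dt/6·(k1+2k2+2k3+k4)
t=0.020: state=(0.941, 0.058, 0.001)
t=0.040: state=(0.939, 0.059, 0.002)
t=0.060: state=(0.936, 0.061, 0.003)
continuing one RK4 step at a time; state shown every 5 steps (Δt=0.1):
t=0.100: state=(0.930, 0.064, 0.006)
t=0.200: state=(0.914, 0.074, 0.013)
t=0.300: state=(0.896, 0.084, 0.020)
t=0.400: state=(0.876, 0.095, 0.029)
t=0.500: state=(0.854, 0.107, 0.039)
t=0.600: state=(0.830, 0.120, 0.050)
t=0.700: state=(0.804, 0.134, 0.063)
t=0.800: state=(0.776, 0.148, 0.076)
t=0.900: state=(0.746, 0.162, 0.092)
t=1.000: state=(0.715, 0.177, 0.108)
t=1.100: state=(0.682, 0.191, 0.126)
t=1.200: state=(0.649, 0.205, 0.146)
t=1.300: state=(0.615, 0.218, 0.167)
t=1.400: state=(0.581, 0.230, 0.189)
t=1.500: state=(0.548, 0.241, 0.212)
t=1.600: state=(0.515, 0.249, 0.236)
t=1.700: state=(0.483, 0.256, 0.261)
t=1.800: state=(0.453, 0.261, 0.286)
t=1.900: state=(0.423, 0.265, 0.312)
t=2.000: state=(0.396, 0.266, 0.338)
t=2.100: state=(0.370, 0.266, 0.364)
t=2.200: state=(0.346, 0.264, 0.390)
t=2.300: state=(0.324, 0.260, 0.416)
t=2.400: state=(0.304, 0.255, 0.441)
t=2.500: state=(0.285, 0.249, 0.466)
t=2.600: state=(0.268, 0.242, 0.490)
t=2.700: state=(0.252, 0.234, 0.513)
t=2.800: state=(0.238, 0.226, 0.536)
t=2.900: state=(0.225, 0.217, 0.558)
t=3.000: state=(0.213, 0.208, 0.578)
t=3.060: state=(0.207, 0.203, 0.590)
compare at T: S=0.207, I=0.203, R=0.590

largest component: R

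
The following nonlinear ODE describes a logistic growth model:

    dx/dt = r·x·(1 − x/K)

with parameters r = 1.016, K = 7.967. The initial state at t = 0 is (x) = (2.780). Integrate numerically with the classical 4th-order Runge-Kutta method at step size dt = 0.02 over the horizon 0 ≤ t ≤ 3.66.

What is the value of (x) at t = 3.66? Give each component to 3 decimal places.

(x) = (7.622)

t=0.000: state=(2.780)
step 1 (dt=0.02): k1=(1.839), k2=(1.845), k3=(1.845), k4=(1.850); state += dt/6·(k1+2k2+2k3+k4)
t=0.020: state=(2.817)
t=0.040: state=(2.854)
t=0.060: state=(2.891)
continuing one RK4 step at a time; state shown every 10 steps (Δt=0.2):
t=0.200: state=(3.158)
t=0.400: state=(3.552)
t=0.600: state=(3.955)
t=0.800: state=(4.359)
t=1.000: state=(4.755)
t=1.200: state=(5.136)
t=1.400: state=(5.495)
t=1.600: state=(5.827)
t=1.800: state=(6.130)
t=2.000: state=(6.401)
t=2.200: state=(6.641)
t=2.400: state=(6.851)
t=2.600: state=(7.032)
t=2.800: state=(7.187)
t=3.000: state=(7.319)
t=3.200: state=(7.430)
t=3.400: state=(7.523)
t=3.600: state=(7.601)
t=3.660: state=(7.622)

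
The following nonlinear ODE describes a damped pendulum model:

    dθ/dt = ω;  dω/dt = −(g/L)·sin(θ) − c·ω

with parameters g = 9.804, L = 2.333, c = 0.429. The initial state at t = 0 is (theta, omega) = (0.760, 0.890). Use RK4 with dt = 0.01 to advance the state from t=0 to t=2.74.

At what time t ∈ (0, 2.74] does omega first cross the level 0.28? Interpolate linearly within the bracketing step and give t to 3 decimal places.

t = 0.183

t=0.000: state=(0.760, 0.890)
step 1 (dt=0.01): k1=(0.890, -3.277), k2=(0.874, -3.283), k3=(0.874, -3.283), k4=(0.857, -3.289); state += dt/6·(k1+2k2+2k3+k4)
t=0.010: state=(0.769, 0.857)
t=0.020: state=(0.777, 0.824)
t=0.030: state=(0.785, 0.791)
continuing one RK4 step at a time; state shown every 10 steps (Δt=0.1):
t=0.100: state=(0.832, 0.558)
t=0.180: state=(0.866, 0.290)
next step: t=0.190: state=(0.869, 0.257) — omega has crossed 0.28
linear interpolation between t=0.180 (0.29045) and t=0.190 (0.25722) → t≈0.183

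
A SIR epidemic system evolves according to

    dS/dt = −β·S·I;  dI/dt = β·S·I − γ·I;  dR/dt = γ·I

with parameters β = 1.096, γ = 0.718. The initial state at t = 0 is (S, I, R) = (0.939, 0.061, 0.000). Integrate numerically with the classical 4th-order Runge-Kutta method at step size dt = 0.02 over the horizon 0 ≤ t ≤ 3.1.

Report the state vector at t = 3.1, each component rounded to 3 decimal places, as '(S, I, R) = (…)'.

t=0.000: state=(0.939, 0.061, 0.000)
step 1 (dt=0.02): k1=(-0.063, 0.019, 0.044), k2=(-0.063, 0.019, 0.044), k3=(-0.063, 0.019, 0.044), k4=(-0.063, 0.019, 0.044); state += dt/6·(k1+2k2+2k3+k4)
t=0.020: state=(0.938, 0.061, 0.001)
t=0.040: state=(0.936, 0.062, 0.002)
t=0.060: state=(0.935, 0.062, 0.003)
continuing one RK4 step at a time; state shown every 10 steps (Δt=0.2):
t=0.200: state=(0.926, 0.065, 0.009)
t=0.400: state=(0.913, 0.069, 0.019)
t=0.600: state=(0.899, 0.073, 0.029)
t=0.800: state=(0.884, 0.076, 0.039)
t=1.000: state=(0.869, 0.080, 0.051)
t=1.200: state=(0.854, 0.084, 0.063)
t=1.400: state=(0.838, 0.088, 0.075)
t=1.600: state=(0.821, 0.091, 0.088)
t=1.800: state=(0.805, 0.094, 0.101)
t=2.000: state=(0.788, 0.097, 0.115)
t=2.200: state=(0.771, 0.100, 0.129)
t=2.400: state=(0.755, 0.102, 0.143)
t=2.600: state=(0.738, 0.104, 0.158)
t=2.800: state=(0.721, 0.106, 0.173)
t=3.000: state=(0.704, 0.107, 0.189)
t=3.100: state=(0.696, 0.108, 0.196)

(S, I, R) = (0.696, 0.108, 0.196)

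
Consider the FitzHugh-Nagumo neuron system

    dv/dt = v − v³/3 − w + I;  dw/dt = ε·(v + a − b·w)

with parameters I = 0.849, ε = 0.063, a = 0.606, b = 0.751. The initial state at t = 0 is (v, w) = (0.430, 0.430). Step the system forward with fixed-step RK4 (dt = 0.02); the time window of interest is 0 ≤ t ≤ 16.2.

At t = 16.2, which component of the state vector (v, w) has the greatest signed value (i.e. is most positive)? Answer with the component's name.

largest component: w

t=0.000: state=(0.430, 0.430)
step 1 (dt=0.02): k1=(0.822, 0.045), k2=(0.829, 0.045), k3=(0.829, 0.045), k4=(0.835, 0.046); state += dt/6·(k1+2k2+2k3+k4)
t=0.020: state=(0.447, 0.431)
t=0.040: state=(0.463, 0.432)
t=0.060: state=(0.480, 0.433)
continuing one RK4 step at a time; state shown every 50 steps (Δt=1):
t=1.000: state=(1.400, 0.504)
t=2.000: state=(1.798, 0.620)
t=3.000: state=(1.801, 0.740)
t=4.000: state=(1.755, 0.853)
t=5.000: state=(1.703, 0.957)
t=6.000: state=(1.651, 1.053)
t=7.000: state=(1.597, 1.142)
t=8.000: state=(1.543, 1.223)
t=9.000: state=(1.487, 1.297)
t=10.000: state=(1.429, 1.364)
t=11.000: state=(1.369, 1.424)
t=12.000: state=(1.306, 1.478)
t=13.000: state=(1.238, 1.525)
t=14.000: state=(1.163, 1.566)
t=15.000: state=(1.079, 1.600)
t=16.000: state=(0.979, 1.627)
t=16.200: state=(0.956, 1.631)
compare at T: v=0.956, w=1.631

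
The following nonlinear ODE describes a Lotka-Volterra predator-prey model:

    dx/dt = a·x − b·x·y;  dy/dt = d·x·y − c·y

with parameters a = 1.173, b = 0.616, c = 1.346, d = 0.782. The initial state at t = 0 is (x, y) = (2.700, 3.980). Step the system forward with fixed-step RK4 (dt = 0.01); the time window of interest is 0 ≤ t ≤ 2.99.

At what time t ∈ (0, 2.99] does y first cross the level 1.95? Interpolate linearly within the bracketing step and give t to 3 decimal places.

t = 1.566

t=0.000: state=(2.700, 3.980)
step 1 (dt=0.01): k1=(-3.452, 3.046), k2=(-3.456, 3.004), k3=(-3.455, 3.004), k4=(-3.458, 2.961); state += dt/6·(k1+2k2+2k3+k4)
t=0.010: state=(2.665, 4.010)
t=0.020: state=(2.631, 4.039)
t=0.030: state=(2.596, 4.067)
continuing one RK4 step at a time; state shown every 10 steps (Δt=0.1):
t=0.100: state=(2.356, 4.239)
t=0.200: state=(2.029, 4.397)
t=0.300: state=(1.737, 4.452)
t=0.400: state=(1.485, 4.413)
t=0.500: state=(1.277, 4.296)
t=0.600: state=(1.108, 4.121)
t=0.700: state=(0.973, 3.906)
t=0.800: state=(0.866, 3.668)
t=0.900: state=(0.783, 3.419)
t=1.000: state=(0.719, 3.169)
t=1.100: state=(0.670, 2.924)
t=1.200: state=(0.634, 2.689)
t=1.300: state=(0.608, 2.467)
t=1.400: state=(0.591, 2.260)
t=1.500: state=(0.582, 2.068)
t=1.560: state=(0.579, 1.960)
next step: t=1.570: state=(0.579, 1.943) — y has crossed 1.95
linear interpolation between t=1.560 (1.96019) and t=1.570 (1.94276) → t≈1.566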